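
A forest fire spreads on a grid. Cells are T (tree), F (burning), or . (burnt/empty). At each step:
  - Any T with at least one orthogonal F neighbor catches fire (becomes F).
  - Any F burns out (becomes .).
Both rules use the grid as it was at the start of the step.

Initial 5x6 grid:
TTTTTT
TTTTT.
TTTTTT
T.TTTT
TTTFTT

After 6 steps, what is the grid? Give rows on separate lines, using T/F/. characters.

Step 1: 3 trees catch fire, 1 burn out
  TTTTTT
  TTTTT.
  TTTTTT
  T.TFTT
  TTF.FT
Step 2: 5 trees catch fire, 3 burn out
  TTTTTT
  TTTTT.
  TTTFTT
  T.F.FT
  TF...F
Step 3: 5 trees catch fire, 5 burn out
  TTTTTT
  TTTFT.
  TTF.FT
  T....F
  F.....
Step 4: 6 trees catch fire, 5 burn out
  TTTFTT
  TTF.F.
  TF...F
  F.....
  ......
Step 5: 4 trees catch fire, 6 burn out
  TTF.FT
  TF....
  F.....
  ......
  ......
Step 6: 3 trees catch fire, 4 burn out
  TF...F
  F.....
  ......
  ......
  ......

TF...F
F.....
......
......
......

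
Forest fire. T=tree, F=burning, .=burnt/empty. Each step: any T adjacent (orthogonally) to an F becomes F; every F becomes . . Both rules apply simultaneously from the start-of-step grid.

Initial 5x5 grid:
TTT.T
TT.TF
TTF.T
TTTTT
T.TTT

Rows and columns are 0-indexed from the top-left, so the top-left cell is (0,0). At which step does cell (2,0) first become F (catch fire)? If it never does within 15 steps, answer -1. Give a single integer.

Step 1: cell (2,0)='T' (+5 fires, +2 burnt)
Step 2: cell (2,0)='F' (+6 fires, +5 burnt)
  -> target ignites at step 2
Step 3: cell (2,0)='.' (+5 fires, +6 burnt)
Step 4: cell (2,0)='.' (+3 fires, +5 burnt)
Step 5: cell (2,0)='.' (+0 fires, +3 burnt)
  fire out at step 5

2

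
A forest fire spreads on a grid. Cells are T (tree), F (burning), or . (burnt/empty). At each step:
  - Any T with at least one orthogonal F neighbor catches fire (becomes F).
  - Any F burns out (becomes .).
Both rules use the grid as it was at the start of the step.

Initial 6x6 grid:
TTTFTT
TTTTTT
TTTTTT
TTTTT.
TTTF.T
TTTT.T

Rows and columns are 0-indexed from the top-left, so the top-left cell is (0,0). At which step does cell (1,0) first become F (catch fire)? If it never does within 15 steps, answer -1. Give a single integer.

Step 1: cell (1,0)='T' (+6 fires, +2 burnt)
Step 2: cell (1,0)='T' (+9 fires, +6 burnt)
Step 3: cell (1,0)='T' (+8 fires, +9 burnt)
Step 4: cell (1,0)='F' (+5 fires, +8 burnt)
  -> target ignites at step 4
Step 5: cell (1,0)='.' (+1 fires, +5 burnt)
Step 6: cell (1,0)='.' (+0 fires, +1 burnt)
  fire out at step 6

4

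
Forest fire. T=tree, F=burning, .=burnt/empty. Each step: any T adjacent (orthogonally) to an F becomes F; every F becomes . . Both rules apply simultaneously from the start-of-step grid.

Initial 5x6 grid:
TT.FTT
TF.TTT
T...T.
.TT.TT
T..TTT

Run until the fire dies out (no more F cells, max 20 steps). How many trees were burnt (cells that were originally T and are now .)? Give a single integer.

Answer: 15

Derivation:
Step 1: +4 fires, +2 burnt (F count now 4)
Step 2: +4 fires, +4 burnt (F count now 4)
Step 3: +2 fires, +4 burnt (F count now 2)
Step 4: +1 fires, +2 burnt (F count now 1)
Step 5: +2 fires, +1 burnt (F count now 2)
Step 6: +2 fires, +2 burnt (F count now 2)
Step 7: +0 fires, +2 burnt (F count now 0)
Fire out after step 7
Initially T: 18, now '.': 27
Total burnt (originally-T cells now '.'): 15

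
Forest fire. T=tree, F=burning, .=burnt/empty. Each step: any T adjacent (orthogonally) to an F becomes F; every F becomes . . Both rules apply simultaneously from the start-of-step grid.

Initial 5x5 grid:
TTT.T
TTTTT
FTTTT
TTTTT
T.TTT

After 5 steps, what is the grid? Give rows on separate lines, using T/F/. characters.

Step 1: 3 trees catch fire, 1 burn out
  TTT.T
  FTTTT
  .FTTT
  FTTTT
  T.TTT
Step 2: 5 trees catch fire, 3 burn out
  FTT.T
  .FTTT
  ..FTT
  .FTTT
  F.TTT
Step 3: 4 trees catch fire, 5 burn out
  .FT.T
  ..FTT
  ...FT
  ..FTT
  ..TTT
Step 4: 5 trees catch fire, 4 burn out
  ..F.T
  ...FT
  ....F
  ...FT
  ..FTT
Step 5: 3 trees catch fire, 5 burn out
  ....T
  ....F
  .....
  ....F
  ...FT

....T
....F
.....
....F
...FT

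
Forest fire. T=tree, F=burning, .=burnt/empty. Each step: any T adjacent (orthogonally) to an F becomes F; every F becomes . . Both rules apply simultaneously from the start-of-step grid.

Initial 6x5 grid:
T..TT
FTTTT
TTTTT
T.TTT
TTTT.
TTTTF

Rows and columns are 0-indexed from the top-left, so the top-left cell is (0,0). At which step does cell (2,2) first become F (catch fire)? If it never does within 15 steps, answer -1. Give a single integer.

Step 1: cell (2,2)='T' (+4 fires, +2 burnt)
Step 2: cell (2,2)='T' (+5 fires, +4 burnt)
Step 3: cell (2,2)='F' (+6 fires, +5 burnt)
  -> target ignites at step 3
Step 4: cell (2,2)='.' (+7 fires, +6 burnt)
Step 5: cell (2,2)='.' (+2 fires, +7 burnt)
Step 6: cell (2,2)='.' (+0 fires, +2 burnt)
  fire out at step 6

3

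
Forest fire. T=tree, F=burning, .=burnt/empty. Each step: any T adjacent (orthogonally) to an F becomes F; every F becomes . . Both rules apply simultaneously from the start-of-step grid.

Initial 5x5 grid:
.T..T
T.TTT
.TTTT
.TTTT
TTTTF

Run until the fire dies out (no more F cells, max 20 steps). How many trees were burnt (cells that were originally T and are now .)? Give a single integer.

Answer: 16

Derivation:
Step 1: +2 fires, +1 burnt (F count now 2)
Step 2: +3 fires, +2 burnt (F count now 3)
Step 3: +4 fires, +3 burnt (F count now 4)
Step 4: +5 fires, +4 burnt (F count now 5)
Step 5: +2 fires, +5 burnt (F count now 2)
Step 6: +0 fires, +2 burnt (F count now 0)
Fire out after step 6
Initially T: 18, now '.': 23
Total burnt (originally-T cells now '.'): 16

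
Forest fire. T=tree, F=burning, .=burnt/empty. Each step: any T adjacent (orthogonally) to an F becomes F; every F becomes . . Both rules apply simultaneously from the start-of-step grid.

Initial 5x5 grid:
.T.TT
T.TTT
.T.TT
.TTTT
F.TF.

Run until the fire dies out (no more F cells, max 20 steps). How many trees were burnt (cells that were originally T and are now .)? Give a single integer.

Step 1: +2 fires, +2 burnt (F count now 2)
Step 2: +3 fires, +2 burnt (F count now 3)
Step 3: +3 fires, +3 burnt (F count now 3)
Step 4: +4 fires, +3 burnt (F count now 4)
Step 5: +1 fires, +4 burnt (F count now 1)
Step 6: +0 fires, +1 burnt (F count now 0)
Fire out after step 6
Initially T: 15, now '.': 23
Total burnt (originally-T cells now '.'): 13

Answer: 13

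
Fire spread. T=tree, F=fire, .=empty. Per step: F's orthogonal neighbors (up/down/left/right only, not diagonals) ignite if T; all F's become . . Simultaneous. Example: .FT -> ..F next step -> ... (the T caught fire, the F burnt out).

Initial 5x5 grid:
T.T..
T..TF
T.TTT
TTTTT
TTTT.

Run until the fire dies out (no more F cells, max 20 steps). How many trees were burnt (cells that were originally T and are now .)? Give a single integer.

Answer: 16

Derivation:
Step 1: +2 fires, +1 burnt (F count now 2)
Step 2: +2 fires, +2 burnt (F count now 2)
Step 3: +2 fires, +2 burnt (F count now 2)
Step 4: +2 fires, +2 burnt (F count now 2)
Step 5: +2 fires, +2 burnt (F count now 2)
Step 6: +2 fires, +2 burnt (F count now 2)
Step 7: +2 fires, +2 burnt (F count now 2)
Step 8: +1 fires, +2 burnt (F count now 1)
Step 9: +1 fires, +1 burnt (F count now 1)
Step 10: +0 fires, +1 burnt (F count now 0)
Fire out after step 10
Initially T: 17, now '.': 24
Total burnt (originally-T cells now '.'): 16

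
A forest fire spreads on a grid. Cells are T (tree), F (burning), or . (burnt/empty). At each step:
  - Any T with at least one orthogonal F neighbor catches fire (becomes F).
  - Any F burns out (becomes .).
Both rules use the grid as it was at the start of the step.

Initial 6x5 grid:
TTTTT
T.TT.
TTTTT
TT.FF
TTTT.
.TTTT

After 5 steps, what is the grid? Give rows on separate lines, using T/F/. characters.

Step 1: 3 trees catch fire, 2 burn out
  TTTTT
  T.TT.
  TTTFF
  TT...
  TTTF.
  .TTTT
Step 2: 4 trees catch fire, 3 burn out
  TTTTT
  T.TF.
  TTF..
  TT...
  TTF..
  .TTFT
Step 3: 6 trees catch fire, 4 burn out
  TTTFT
  T.F..
  TF...
  TT...
  TF...
  .TF.F
Step 4: 6 trees catch fire, 6 burn out
  TTF.F
  T....
  F....
  TF...
  F....
  .F...
Step 5: 3 trees catch fire, 6 burn out
  TF...
  F....
  .....
  F....
  .....
  .....

TF...
F....
.....
F....
.....
.....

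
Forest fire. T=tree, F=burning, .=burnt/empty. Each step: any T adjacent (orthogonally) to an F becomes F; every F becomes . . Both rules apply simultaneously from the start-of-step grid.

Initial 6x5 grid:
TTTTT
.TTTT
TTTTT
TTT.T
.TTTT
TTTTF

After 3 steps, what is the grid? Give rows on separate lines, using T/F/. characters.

Step 1: 2 trees catch fire, 1 burn out
  TTTTT
  .TTTT
  TTTTT
  TTT.T
  .TTTF
  TTTF.
Step 2: 3 trees catch fire, 2 burn out
  TTTTT
  .TTTT
  TTTTT
  TTT.F
  .TTF.
  TTF..
Step 3: 3 trees catch fire, 3 burn out
  TTTTT
  .TTTT
  TTTTF
  TTT..
  .TF..
  TF...

TTTTT
.TTTT
TTTTF
TTT..
.TF..
TF...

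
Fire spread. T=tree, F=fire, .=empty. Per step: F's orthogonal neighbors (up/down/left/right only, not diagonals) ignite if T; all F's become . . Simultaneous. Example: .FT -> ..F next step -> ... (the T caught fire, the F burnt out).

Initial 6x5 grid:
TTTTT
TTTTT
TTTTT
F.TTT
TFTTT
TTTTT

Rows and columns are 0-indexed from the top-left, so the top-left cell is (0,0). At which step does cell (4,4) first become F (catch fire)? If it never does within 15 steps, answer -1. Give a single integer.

Step 1: cell (4,4)='T' (+4 fires, +2 burnt)
Step 2: cell (4,4)='T' (+6 fires, +4 burnt)
Step 3: cell (4,4)='F' (+6 fires, +6 burnt)
  -> target ignites at step 3
Step 4: cell (4,4)='.' (+5 fires, +6 burnt)
Step 5: cell (4,4)='.' (+3 fires, +5 burnt)
Step 6: cell (4,4)='.' (+2 fires, +3 burnt)
Step 7: cell (4,4)='.' (+1 fires, +2 burnt)
Step 8: cell (4,4)='.' (+0 fires, +1 burnt)
  fire out at step 8

3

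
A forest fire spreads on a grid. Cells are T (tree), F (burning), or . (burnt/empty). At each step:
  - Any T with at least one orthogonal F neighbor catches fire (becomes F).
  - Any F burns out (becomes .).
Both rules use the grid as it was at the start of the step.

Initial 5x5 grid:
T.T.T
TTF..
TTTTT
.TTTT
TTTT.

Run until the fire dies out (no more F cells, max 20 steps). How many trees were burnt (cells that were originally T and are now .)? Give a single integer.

Step 1: +3 fires, +1 burnt (F count now 3)
Step 2: +4 fires, +3 burnt (F count now 4)
Step 3: +6 fires, +4 burnt (F count now 6)
Step 4: +3 fires, +6 burnt (F count now 3)
Step 5: +1 fires, +3 burnt (F count now 1)
Step 6: +0 fires, +1 burnt (F count now 0)
Fire out after step 6
Initially T: 18, now '.': 24
Total burnt (originally-T cells now '.'): 17

Answer: 17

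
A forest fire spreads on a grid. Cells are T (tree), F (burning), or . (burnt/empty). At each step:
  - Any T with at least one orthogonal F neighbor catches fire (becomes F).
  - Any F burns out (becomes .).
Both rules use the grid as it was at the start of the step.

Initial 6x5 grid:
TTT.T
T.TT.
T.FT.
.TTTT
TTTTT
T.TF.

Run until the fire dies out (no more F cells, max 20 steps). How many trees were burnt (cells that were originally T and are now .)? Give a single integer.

Step 1: +5 fires, +2 burnt (F count now 5)
Step 2: +6 fires, +5 burnt (F count now 6)
Step 3: +3 fires, +6 burnt (F count now 3)
Step 4: +2 fires, +3 burnt (F count now 2)
Step 5: +2 fires, +2 burnt (F count now 2)
Step 6: +1 fires, +2 burnt (F count now 1)
Step 7: +0 fires, +1 burnt (F count now 0)
Fire out after step 7
Initially T: 20, now '.': 29
Total burnt (originally-T cells now '.'): 19

Answer: 19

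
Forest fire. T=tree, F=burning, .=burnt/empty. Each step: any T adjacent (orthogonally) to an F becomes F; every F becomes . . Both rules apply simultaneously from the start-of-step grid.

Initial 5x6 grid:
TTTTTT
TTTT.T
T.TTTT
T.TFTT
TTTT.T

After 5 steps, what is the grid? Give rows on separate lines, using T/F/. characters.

Step 1: 4 trees catch fire, 1 burn out
  TTTTTT
  TTTT.T
  T.TFTT
  T.F.FT
  TTTF.T
Step 2: 5 trees catch fire, 4 burn out
  TTTTTT
  TTTF.T
  T.F.FT
  T....F
  TTF..T
Step 3: 5 trees catch fire, 5 burn out
  TTTFTT
  TTF..T
  T....F
  T.....
  TF...F
Step 4: 5 trees catch fire, 5 burn out
  TTF.FT
  TF...F
  T.....
  T.....
  F.....
Step 5: 4 trees catch fire, 5 burn out
  TF...F
  F.....
  T.....
  F.....
  ......

TF...F
F.....
T.....
F.....
......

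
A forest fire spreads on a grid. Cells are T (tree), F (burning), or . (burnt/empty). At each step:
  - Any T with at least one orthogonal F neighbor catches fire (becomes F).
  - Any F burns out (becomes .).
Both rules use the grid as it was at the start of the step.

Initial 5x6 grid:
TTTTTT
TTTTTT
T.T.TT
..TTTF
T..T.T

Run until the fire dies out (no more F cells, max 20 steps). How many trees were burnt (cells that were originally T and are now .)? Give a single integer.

Answer: 21

Derivation:
Step 1: +3 fires, +1 burnt (F count now 3)
Step 2: +3 fires, +3 burnt (F count now 3)
Step 3: +4 fires, +3 burnt (F count now 4)
Step 4: +3 fires, +4 burnt (F count now 3)
Step 5: +2 fires, +3 burnt (F count now 2)
Step 6: +2 fires, +2 burnt (F count now 2)
Step 7: +2 fires, +2 burnt (F count now 2)
Step 8: +2 fires, +2 burnt (F count now 2)
Step 9: +0 fires, +2 burnt (F count now 0)
Fire out after step 9
Initially T: 22, now '.': 29
Total burnt (originally-T cells now '.'): 21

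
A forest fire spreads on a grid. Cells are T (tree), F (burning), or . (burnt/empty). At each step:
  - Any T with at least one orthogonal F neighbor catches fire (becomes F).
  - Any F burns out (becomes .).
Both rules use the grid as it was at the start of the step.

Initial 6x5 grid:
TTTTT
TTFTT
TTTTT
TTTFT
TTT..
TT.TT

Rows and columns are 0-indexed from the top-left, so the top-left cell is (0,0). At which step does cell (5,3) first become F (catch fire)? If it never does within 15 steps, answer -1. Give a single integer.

Step 1: cell (5,3)='T' (+7 fires, +2 burnt)
Step 2: cell (5,3)='T' (+8 fires, +7 burnt)
Step 3: cell (5,3)='T' (+5 fires, +8 burnt)
Step 4: cell (5,3)='T' (+2 fires, +5 burnt)
Step 5: cell (5,3)='T' (+1 fires, +2 burnt)
Step 6: cell (5,3)='T' (+0 fires, +1 burnt)
  fire out at step 6
Target never catches fire within 15 steps

-1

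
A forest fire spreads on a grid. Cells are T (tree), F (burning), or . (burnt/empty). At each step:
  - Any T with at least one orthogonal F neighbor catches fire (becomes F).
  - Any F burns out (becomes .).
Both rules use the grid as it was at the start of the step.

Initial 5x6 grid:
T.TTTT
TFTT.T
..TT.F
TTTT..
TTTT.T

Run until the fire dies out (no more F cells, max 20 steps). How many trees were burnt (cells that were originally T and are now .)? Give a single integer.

Answer: 19

Derivation:
Step 1: +3 fires, +2 burnt (F count now 3)
Step 2: +5 fires, +3 burnt (F count now 5)
Step 3: +4 fires, +5 burnt (F count now 4)
Step 4: +3 fires, +4 burnt (F count now 3)
Step 5: +3 fires, +3 burnt (F count now 3)
Step 6: +1 fires, +3 burnt (F count now 1)
Step 7: +0 fires, +1 burnt (F count now 0)
Fire out after step 7
Initially T: 20, now '.': 29
Total burnt (originally-T cells now '.'): 19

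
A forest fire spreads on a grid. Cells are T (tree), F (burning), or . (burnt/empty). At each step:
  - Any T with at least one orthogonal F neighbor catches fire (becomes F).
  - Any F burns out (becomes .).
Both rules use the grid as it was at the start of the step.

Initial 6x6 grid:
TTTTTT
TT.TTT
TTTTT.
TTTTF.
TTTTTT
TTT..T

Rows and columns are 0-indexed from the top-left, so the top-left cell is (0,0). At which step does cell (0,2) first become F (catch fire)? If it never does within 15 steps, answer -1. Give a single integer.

Step 1: cell (0,2)='T' (+3 fires, +1 burnt)
Step 2: cell (0,2)='T' (+5 fires, +3 burnt)
Step 3: cell (0,2)='T' (+7 fires, +5 burnt)
Step 4: cell (0,2)='T' (+6 fires, +7 burnt)
Step 5: cell (0,2)='F' (+5 fires, +6 burnt)
  -> target ignites at step 5
Step 6: cell (0,2)='.' (+3 fires, +5 burnt)
Step 7: cell (0,2)='.' (+1 fires, +3 burnt)
Step 8: cell (0,2)='.' (+0 fires, +1 burnt)
  fire out at step 8

5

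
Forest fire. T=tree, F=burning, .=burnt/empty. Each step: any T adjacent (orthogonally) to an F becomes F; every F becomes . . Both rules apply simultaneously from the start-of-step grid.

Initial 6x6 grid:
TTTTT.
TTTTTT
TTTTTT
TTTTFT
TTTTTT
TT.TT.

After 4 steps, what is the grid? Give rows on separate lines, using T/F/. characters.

Step 1: 4 trees catch fire, 1 burn out
  TTTTT.
  TTTTTT
  TTTTFT
  TTTF.F
  TTTTFT
  TT.TT.
Step 2: 7 trees catch fire, 4 burn out
  TTTTT.
  TTTTFT
  TTTF.F
  TTF...
  TTTF.F
  TT.TF.
Step 3: 7 trees catch fire, 7 burn out
  TTTTF.
  TTTF.F
  TTF...
  TF....
  TTF...
  TT.F..
Step 4: 5 trees catch fire, 7 burn out
  TTTF..
  TTF...
  TF....
  F.....
  TF....
  TT....

TTTF..
TTF...
TF....
F.....
TF....
TT....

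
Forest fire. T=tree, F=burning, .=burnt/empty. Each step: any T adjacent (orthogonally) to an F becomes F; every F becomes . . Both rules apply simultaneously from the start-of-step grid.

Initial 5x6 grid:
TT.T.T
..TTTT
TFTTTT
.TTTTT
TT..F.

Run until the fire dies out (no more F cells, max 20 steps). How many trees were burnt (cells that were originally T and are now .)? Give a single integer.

Step 1: +4 fires, +2 burnt (F count now 4)
Step 2: +7 fires, +4 burnt (F count now 7)
Step 3: +4 fires, +7 burnt (F count now 4)
Step 4: +2 fires, +4 burnt (F count now 2)
Step 5: +1 fires, +2 burnt (F count now 1)
Step 6: +0 fires, +1 burnt (F count now 0)
Fire out after step 6
Initially T: 20, now '.': 28
Total burnt (originally-T cells now '.'): 18

Answer: 18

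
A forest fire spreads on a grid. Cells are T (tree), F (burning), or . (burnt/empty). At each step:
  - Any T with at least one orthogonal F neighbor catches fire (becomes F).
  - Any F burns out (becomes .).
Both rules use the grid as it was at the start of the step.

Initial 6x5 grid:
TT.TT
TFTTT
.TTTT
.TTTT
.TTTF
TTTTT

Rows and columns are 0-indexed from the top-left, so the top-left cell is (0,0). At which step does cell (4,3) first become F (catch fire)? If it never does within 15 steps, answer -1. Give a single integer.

Step 1: cell (4,3)='F' (+7 fires, +2 burnt)
  -> target ignites at step 1
Step 2: cell (4,3)='.' (+8 fires, +7 burnt)
Step 3: cell (4,3)='.' (+6 fires, +8 burnt)
Step 4: cell (4,3)='.' (+2 fires, +6 burnt)
Step 5: cell (4,3)='.' (+1 fires, +2 burnt)
Step 6: cell (4,3)='.' (+0 fires, +1 burnt)
  fire out at step 6

1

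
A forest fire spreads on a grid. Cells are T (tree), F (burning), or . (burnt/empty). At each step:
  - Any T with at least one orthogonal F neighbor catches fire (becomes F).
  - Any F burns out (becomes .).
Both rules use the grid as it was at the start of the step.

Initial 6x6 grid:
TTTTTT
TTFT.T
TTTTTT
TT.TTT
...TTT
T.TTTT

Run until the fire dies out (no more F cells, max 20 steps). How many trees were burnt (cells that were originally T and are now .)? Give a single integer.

Step 1: +4 fires, +1 burnt (F count now 4)
Step 2: +5 fires, +4 burnt (F count now 5)
Step 3: +6 fires, +5 burnt (F count now 6)
Step 4: +5 fires, +6 burnt (F count now 5)
Step 5: +4 fires, +5 burnt (F count now 4)
Step 6: +3 fires, +4 burnt (F count now 3)
Step 7: +1 fires, +3 burnt (F count now 1)
Step 8: +0 fires, +1 burnt (F count now 0)
Fire out after step 8
Initially T: 29, now '.': 35
Total burnt (originally-T cells now '.'): 28

Answer: 28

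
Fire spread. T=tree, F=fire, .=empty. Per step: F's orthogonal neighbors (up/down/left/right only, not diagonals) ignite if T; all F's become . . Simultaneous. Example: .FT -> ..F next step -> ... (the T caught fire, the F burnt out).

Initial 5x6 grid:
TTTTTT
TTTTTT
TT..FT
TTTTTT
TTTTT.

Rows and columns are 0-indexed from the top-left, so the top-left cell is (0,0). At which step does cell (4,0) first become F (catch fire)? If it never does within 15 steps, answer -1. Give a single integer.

Step 1: cell (4,0)='T' (+3 fires, +1 burnt)
Step 2: cell (4,0)='T' (+6 fires, +3 burnt)
Step 3: cell (4,0)='T' (+5 fires, +6 burnt)
Step 4: cell (4,0)='T' (+4 fires, +5 burnt)
Step 5: cell (4,0)='T' (+5 fires, +4 burnt)
Step 6: cell (4,0)='F' (+3 fires, +5 burnt)
  -> target ignites at step 6
Step 7: cell (4,0)='.' (+0 fires, +3 burnt)
  fire out at step 7

6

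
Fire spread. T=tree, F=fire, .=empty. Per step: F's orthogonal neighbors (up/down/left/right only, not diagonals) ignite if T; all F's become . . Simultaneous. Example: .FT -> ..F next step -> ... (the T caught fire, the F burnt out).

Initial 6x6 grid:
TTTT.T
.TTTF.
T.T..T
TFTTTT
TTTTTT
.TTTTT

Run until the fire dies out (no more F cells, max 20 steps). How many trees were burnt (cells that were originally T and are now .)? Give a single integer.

Answer: 26

Derivation:
Step 1: +4 fires, +2 burnt (F count now 4)
Step 2: +8 fires, +4 burnt (F count now 8)
Step 3: +5 fires, +8 burnt (F count now 5)
Step 4: +4 fires, +5 burnt (F count now 4)
Step 5: +4 fires, +4 burnt (F count now 4)
Step 6: +1 fires, +4 burnt (F count now 1)
Step 7: +0 fires, +1 burnt (F count now 0)
Fire out after step 7
Initially T: 27, now '.': 35
Total burnt (originally-T cells now '.'): 26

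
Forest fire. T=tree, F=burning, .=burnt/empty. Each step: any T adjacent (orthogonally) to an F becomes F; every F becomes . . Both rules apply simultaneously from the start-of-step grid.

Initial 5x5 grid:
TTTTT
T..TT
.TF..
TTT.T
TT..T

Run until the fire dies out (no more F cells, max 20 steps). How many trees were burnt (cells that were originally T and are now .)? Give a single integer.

Answer: 6

Derivation:
Step 1: +2 fires, +1 burnt (F count now 2)
Step 2: +1 fires, +2 burnt (F count now 1)
Step 3: +2 fires, +1 burnt (F count now 2)
Step 4: +1 fires, +2 burnt (F count now 1)
Step 5: +0 fires, +1 burnt (F count now 0)
Fire out after step 5
Initially T: 16, now '.': 15
Total burnt (originally-T cells now '.'): 6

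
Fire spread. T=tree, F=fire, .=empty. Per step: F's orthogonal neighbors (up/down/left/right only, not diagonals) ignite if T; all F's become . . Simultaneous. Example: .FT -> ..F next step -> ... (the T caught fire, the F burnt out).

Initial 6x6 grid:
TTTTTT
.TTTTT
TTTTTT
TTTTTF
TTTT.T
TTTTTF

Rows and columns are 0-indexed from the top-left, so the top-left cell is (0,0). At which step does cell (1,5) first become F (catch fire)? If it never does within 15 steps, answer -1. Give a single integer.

Step 1: cell (1,5)='T' (+4 fires, +2 burnt)
Step 2: cell (1,5)='F' (+4 fires, +4 burnt)
  -> target ignites at step 2
Step 3: cell (1,5)='.' (+6 fires, +4 burnt)
Step 4: cell (1,5)='.' (+6 fires, +6 burnt)
Step 5: cell (1,5)='.' (+6 fires, +6 burnt)
Step 6: cell (1,5)='.' (+4 fires, +6 burnt)
Step 7: cell (1,5)='.' (+1 fires, +4 burnt)
Step 8: cell (1,5)='.' (+1 fires, +1 burnt)
Step 9: cell (1,5)='.' (+0 fires, +1 burnt)
  fire out at step 9

2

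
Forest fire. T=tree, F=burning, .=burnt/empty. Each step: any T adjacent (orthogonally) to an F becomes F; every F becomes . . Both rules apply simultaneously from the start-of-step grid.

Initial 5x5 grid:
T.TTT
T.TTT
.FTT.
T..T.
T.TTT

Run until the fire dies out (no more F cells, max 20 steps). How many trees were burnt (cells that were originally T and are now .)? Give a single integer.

Answer: 12

Derivation:
Step 1: +1 fires, +1 burnt (F count now 1)
Step 2: +2 fires, +1 burnt (F count now 2)
Step 3: +3 fires, +2 burnt (F count now 3)
Step 4: +3 fires, +3 burnt (F count now 3)
Step 5: +3 fires, +3 burnt (F count now 3)
Step 6: +0 fires, +3 burnt (F count now 0)
Fire out after step 6
Initially T: 16, now '.': 21
Total burnt (originally-T cells now '.'): 12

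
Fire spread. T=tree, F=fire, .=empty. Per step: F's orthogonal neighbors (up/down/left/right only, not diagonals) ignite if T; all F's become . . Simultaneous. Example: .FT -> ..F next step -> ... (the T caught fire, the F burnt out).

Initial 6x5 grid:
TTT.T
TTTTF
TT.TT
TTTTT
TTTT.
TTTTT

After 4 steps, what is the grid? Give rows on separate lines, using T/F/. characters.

Step 1: 3 trees catch fire, 1 burn out
  TTT.F
  TTTF.
  TT.TF
  TTTTT
  TTTT.
  TTTTT
Step 2: 3 trees catch fire, 3 burn out
  TTT..
  TTF..
  TT.F.
  TTTTF
  TTTT.
  TTTTT
Step 3: 3 trees catch fire, 3 burn out
  TTF..
  TF...
  TT...
  TTTF.
  TTTT.
  TTTTT
Step 4: 5 trees catch fire, 3 burn out
  TF...
  F....
  TF...
  TTF..
  TTTF.
  TTTTT

TF...
F....
TF...
TTF..
TTTF.
TTTTT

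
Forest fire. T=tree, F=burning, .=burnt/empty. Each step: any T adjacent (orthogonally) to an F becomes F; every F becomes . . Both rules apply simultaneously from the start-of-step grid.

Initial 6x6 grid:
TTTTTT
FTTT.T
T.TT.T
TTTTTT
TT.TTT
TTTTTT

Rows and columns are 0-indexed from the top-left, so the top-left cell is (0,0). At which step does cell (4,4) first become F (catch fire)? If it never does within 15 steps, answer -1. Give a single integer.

Step 1: cell (4,4)='T' (+3 fires, +1 burnt)
Step 2: cell (4,4)='T' (+3 fires, +3 burnt)
Step 3: cell (4,4)='T' (+5 fires, +3 burnt)
Step 4: cell (4,4)='T' (+5 fires, +5 burnt)
Step 5: cell (4,4)='T' (+3 fires, +5 burnt)
Step 6: cell (4,4)='T' (+4 fires, +3 burnt)
Step 7: cell (4,4)='F' (+4 fires, +4 burnt)
  -> target ignites at step 7
Step 8: cell (4,4)='.' (+3 fires, +4 burnt)
Step 9: cell (4,4)='.' (+1 fires, +3 burnt)
Step 10: cell (4,4)='.' (+0 fires, +1 burnt)
  fire out at step 10

7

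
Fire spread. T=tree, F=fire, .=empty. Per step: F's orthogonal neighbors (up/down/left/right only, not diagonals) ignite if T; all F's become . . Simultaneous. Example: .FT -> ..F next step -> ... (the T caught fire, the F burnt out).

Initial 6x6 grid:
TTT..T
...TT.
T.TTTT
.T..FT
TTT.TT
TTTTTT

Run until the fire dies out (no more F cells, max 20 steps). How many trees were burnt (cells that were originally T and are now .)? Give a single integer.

Answer: 19

Derivation:
Step 1: +3 fires, +1 burnt (F count now 3)
Step 2: +5 fires, +3 burnt (F count now 5)
Step 3: +4 fires, +5 burnt (F count now 4)
Step 4: +1 fires, +4 burnt (F count now 1)
Step 5: +2 fires, +1 burnt (F count now 2)
Step 6: +2 fires, +2 burnt (F count now 2)
Step 7: +2 fires, +2 burnt (F count now 2)
Step 8: +0 fires, +2 burnt (F count now 0)
Fire out after step 8
Initially T: 24, now '.': 31
Total burnt (originally-T cells now '.'): 19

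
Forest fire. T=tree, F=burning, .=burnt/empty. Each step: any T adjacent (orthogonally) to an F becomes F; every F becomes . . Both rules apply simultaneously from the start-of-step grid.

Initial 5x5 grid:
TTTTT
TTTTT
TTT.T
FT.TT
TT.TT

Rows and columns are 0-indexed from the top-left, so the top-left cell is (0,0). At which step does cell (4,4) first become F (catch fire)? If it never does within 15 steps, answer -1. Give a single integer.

Step 1: cell (4,4)='T' (+3 fires, +1 burnt)
Step 2: cell (4,4)='T' (+3 fires, +3 burnt)
Step 3: cell (4,4)='T' (+3 fires, +3 burnt)
Step 4: cell (4,4)='T' (+2 fires, +3 burnt)
Step 5: cell (4,4)='T' (+2 fires, +2 burnt)
Step 6: cell (4,4)='T' (+2 fires, +2 burnt)
Step 7: cell (4,4)='T' (+2 fires, +2 burnt)
Step 8: cell (4,4)='T' (+1 fires, +2 burnt)
Step 9: cell (4,4)='F' (+2 fires, +1 burnt)
  -> target ignites at step 9
Step 10: cell (4,4)='.' (+1 fires, +2 burnt)
Step 11: cell (4,4)='.' (+0 fires, +1 burnt)
  fire out at step 11

9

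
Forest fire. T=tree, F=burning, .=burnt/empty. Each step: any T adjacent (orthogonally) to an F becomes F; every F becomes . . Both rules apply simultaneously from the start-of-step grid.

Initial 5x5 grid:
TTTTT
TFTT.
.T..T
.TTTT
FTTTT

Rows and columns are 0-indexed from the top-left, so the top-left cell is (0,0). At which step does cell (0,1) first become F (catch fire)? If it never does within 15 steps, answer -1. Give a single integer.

Step 1: cell (0,1)='F' (+5 fires, +2 burnt)
  -> target ignites at step 1
Step 2: cell (0,1)='.' (+5 fires, +5 burnt)
Step 3: cell (0,1)='.' (+3 fires, +5 burnt)
Step 4: cell (0,1)='.' (+3 fires, +3 burnt)
Step 5: cell (0,1)='.' (+1 fires, +3 burnt)
Step 6: cell (0,1)='.' (+1 fires, +1 burnt)
Step 7: cell (0,1)='.' (+0 fires, +1 burnt)
  fire out at step 7

1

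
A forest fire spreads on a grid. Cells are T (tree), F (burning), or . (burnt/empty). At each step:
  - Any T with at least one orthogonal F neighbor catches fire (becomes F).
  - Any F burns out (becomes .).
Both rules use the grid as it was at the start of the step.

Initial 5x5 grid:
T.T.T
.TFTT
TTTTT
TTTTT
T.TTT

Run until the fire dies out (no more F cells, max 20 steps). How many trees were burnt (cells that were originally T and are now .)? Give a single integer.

Answer: 19

Derivation:
Step 1: +4 fires, +1 burnt (F count now 4)
Step 2: +4 fires, +4 burnt (F count now 4)
Step 3: +6 fires, +4 burnt (F count now 6)
Step 4: +3 fires, +6 burnt (F count now 3)
Step 5: +2 fires, +3 burnt (F count now 2)
Step 6: +0 fires, +2 burnt (F count now 0)
Fire out after step 6
Initially T: 20, now '.': 24
Total burnt (originally-T cells now '.'): 19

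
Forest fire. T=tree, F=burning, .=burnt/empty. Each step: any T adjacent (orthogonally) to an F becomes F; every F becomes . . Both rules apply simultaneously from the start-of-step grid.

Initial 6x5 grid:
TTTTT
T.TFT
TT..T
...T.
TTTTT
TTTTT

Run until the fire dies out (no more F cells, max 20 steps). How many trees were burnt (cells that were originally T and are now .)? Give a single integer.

Step 1: +3 fires, +1 burnt (F count now 3)
Step 2: +3 fires, +3 burnt (F count now 3)
Step 3: +1 fires, +3 burnt (F count now 1)
Step 4: +1 fires, +1 burnt (F count now 1)
Step 5: +1 fires, +1 burnt (F count now 1)
Step 6: +1 fires, +1 burnt (F count now 1)
Step 7: +1 fires, +1 burnt (F count now 1)
Step 8: +0 fires, +1 burnt (F count now 0)
Fire out after step 8
Initially T: 22, now '.': 19
Total burnt (originally-T cells now '.'): 11

Answer: 11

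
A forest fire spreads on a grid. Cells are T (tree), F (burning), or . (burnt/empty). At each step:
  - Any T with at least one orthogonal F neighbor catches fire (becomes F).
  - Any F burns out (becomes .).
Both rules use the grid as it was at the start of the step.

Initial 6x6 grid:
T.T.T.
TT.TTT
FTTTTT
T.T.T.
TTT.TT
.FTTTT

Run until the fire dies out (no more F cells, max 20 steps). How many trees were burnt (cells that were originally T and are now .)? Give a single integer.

Answer: 24

Derivation:
Step 1: +5 fires, +2 burnt (F count now 5)
Step 2: +6 fires, +5 burnt (F count now 6)
Step 3: +3 fires, +6 burnt (F count now 3)
Step 4: +4 fires, +3 burnt (F count now 4)
Step 5: +4 fires, +4 burnt (F count now 4)
Step 6: +2 fires, +4 burnt (F count now 2)
Step 7: +0 fires, +2 burnt (F count now 0)
Fire out after step 7
Initially T: 25, now '.': 35
Total burnt (originally-T cells now '.'): 24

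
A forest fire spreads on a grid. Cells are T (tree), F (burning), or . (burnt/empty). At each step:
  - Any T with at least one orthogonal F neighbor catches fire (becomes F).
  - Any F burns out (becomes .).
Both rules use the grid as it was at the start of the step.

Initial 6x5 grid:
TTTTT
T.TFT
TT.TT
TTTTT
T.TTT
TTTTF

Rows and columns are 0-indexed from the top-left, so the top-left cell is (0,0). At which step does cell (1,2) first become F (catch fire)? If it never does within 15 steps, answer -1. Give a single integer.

Step 1: cell (1,2)='F' (+6 fires, +2 burnt)
  -> target ignites at step 1
Step 2: cell (1,2)='.' (+7 fires, +6 burnt)
Step 3: cell (1,2)='.' (+4 fires, +7 burnt)
Step 4: cell (1,2)='.' (+3 fires, +4 burnt)
Step 5: cell (1,2)='.' (+4 fires, +3 burnt)
Step 6: cell (1,2)='.' (+1 fires, +4 burnt)
Step 7: cell (1,2)='.' (+0 fires, +1 burnt)
  fire out at step 7

1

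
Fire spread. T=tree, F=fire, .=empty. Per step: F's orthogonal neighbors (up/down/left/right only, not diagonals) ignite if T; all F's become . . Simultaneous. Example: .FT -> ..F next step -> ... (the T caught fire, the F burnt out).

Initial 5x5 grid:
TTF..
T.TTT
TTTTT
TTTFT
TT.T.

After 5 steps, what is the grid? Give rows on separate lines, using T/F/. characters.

Step 1: 6 trees catch fire, 2 burn out
  TF...
  T.FTT
  TTTFT
  TTF.F
  TT.F.
Step 2: 5 trees catch fire, 6 burn out
  F....
  T..FT
  TTF.F
  TF...
  TT...
Step 3: 5 trees catch fire, 5 burn out
  .....
  F...F
  TF...
  F....
  TF...
Step 4: 2 trees catch fire, 5 burn out
  .....
  .....
  F....
  .....
  F....
Step 5: 0 trees catch fire, 2 burn out
  .....
  .....
  .....
  .....
  .....

.....
.....
.....
.....
.....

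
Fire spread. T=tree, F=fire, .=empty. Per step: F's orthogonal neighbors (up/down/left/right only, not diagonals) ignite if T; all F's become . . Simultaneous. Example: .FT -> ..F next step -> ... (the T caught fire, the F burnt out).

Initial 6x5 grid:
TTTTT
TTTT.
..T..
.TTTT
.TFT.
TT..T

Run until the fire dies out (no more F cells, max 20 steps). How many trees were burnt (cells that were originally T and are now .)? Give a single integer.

Answer: 18

Derivation:
Step 1: +3 fires, +1 burnt (F count now 3)
Step 2: +4 fires, +3 burnt (F count now 4)
Step 3: +3 fires, +4 burnt (F count now 3)
Step 4: +3 fires, +3 burnt (F count now 3)
Step 5: +3 fires, +3 burnt (F count now 3)
Step 6: +2 fires, +3 burnt (F count now 2)
Step 7: +0 fires, +2 burnt (F count now 0)
Fire out after step 7
Initially T: 19, now '.': 29
Total burnt (originally-T cells now '.'): 18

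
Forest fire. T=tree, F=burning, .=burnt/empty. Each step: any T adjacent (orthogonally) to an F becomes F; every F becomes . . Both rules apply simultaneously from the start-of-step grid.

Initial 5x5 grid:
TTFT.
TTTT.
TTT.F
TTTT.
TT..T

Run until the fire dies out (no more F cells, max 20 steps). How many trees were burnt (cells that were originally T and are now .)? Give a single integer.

Step 1: +3 fires, +2 burnt (F count now 3)
Step 2: +4 fires, +3 burnt (F count now 4)
Step 3: +3 fires, +4 burnt (F count now 3)
Step 4: +3 fires, +3 burnt (F count now 3)
Step 5: +2 fires, +3 burnt (F count now 2)
Step 6: +1 fires, +2 burnt (F count now 1)
Step 7: +0 fires, +1 burnt (F count now 0)
Fire out after step 7
Initially T: 17, now '.': 24
Total burnt (originally-T cells now '.'): 16

Answer: 16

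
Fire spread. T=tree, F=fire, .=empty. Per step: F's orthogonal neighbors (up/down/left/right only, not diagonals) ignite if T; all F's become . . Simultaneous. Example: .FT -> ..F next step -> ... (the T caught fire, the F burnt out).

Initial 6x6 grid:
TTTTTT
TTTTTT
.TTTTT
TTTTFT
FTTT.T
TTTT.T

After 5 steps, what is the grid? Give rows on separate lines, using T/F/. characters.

Step 1: 6 trees catch fire, 2 burn out
  TTTTTT
  TTTTTT
  .TTTFT
  FTTF.F
  .FTT.T
  FTTT.T
Step 2: 9 trees catch fire, 6 burn out
  TTTTTT
  TTTTFT
  .TTF.F
  .FF...
  ..FF.F
  .FTT.T
Step 3: 8 trees catch fire, 9 burn out
  TTTTFT
  TTTF.F
  .FF...
  ......
  ......
  ..FF.F
Step 4: 4 trees catch fire, 8 burn out
  TTTF.F
  TFF...
  ......
  ......
  ......
  ......
Step 5: 3 trees catch fire, 4 burn out
  TFF...
  F.....
  ......
  ......
  ......
  ......

TFF...
F.....
......
......
......
......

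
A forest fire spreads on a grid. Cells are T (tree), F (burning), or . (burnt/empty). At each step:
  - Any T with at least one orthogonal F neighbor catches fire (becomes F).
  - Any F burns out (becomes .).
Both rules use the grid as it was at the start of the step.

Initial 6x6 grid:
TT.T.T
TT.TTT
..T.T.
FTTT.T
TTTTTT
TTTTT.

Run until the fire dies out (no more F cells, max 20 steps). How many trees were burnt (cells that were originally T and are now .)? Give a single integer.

Answer: 16

Derivation:
Step 1: +2 fires, +1 burnt (F count now 2)
Step 2: +3 fires, +2 burnt (F count now 3)
Step 3: +4 fires, +3 burnt (F count now 4)
Step 4: +2 fires, +4 burnt (F count now 2)
Step 5: +2 fires, +2 burnt (F count now 2)
Step 6: +2 fires, +2 burnt (F count now 2)
Step 7: +1 fires, +2 burnt (F count now 1)
Step 8: +0 fires, +1 burnt (F count now 0)
Fire out after step 8
Initially T: 26, now '.': 26
Total burnt (originally-T cells now '.'): 16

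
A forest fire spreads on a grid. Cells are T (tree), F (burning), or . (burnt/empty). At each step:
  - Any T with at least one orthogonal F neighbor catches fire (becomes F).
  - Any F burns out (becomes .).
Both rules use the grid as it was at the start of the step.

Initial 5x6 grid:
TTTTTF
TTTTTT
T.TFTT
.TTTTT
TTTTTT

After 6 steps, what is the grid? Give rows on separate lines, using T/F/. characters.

Step 1: 6 trees catch fire, 2 burn out
  TTTTF.
  TTTFTF
  T.F.FT
  .TTFTT
  TTTTTT
Step 2: 7 trees catch fire, 6 burn out
  TTTF..
  TTF.F.
  T....F
  .TF.FT
  TTTFTT
Step 3: 6 trees catch fire, 7 burn out
  TTF...
  TF....
  T.....
  .F...F
  TTF.FT
Step 4: 4 trees catch fire, 6 burn out
  TF....
  F.....
  T.....
  ......
  TF...F
Step 5: 3 trees catch fire, 4 burn out
  F.....
  ......
  F.....
  ......
  F.....
Step 6: 0 trees catch fire, 3 burn out
  ......
  ......
  ......
  ......
  ......

......
......
......
......
......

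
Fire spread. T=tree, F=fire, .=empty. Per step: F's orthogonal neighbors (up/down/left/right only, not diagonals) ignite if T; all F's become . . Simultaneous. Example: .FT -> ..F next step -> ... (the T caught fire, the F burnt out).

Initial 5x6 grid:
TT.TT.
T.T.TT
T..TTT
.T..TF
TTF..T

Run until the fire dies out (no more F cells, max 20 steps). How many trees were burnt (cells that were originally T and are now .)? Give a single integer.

Answer: 12

Derivation:
Step 1: +4 fires, +2 burnt (F count now 4)
Step 2: +4 fires, +4 burnt (F count now 4)
Step 3: +2 fires, +4 burnt (F count now 2)
Step 4: +1 fires, +2 burnt (F count now 1)
Step 5: +1 fires, +1 burnt (F count now 1)
Step 6: +0 fires, +1 burnt (F count now 0)
Fire out after step 6
Initially T: 17, now '.': 25
Total burnt (originally-T cells now '.'): 12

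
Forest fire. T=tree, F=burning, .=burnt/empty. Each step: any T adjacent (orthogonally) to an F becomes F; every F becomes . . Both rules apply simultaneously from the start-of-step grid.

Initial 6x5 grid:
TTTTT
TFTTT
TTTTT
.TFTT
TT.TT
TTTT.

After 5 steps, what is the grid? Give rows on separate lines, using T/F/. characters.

Step 1: 7 trees catch fire, 2 burn out
  TFTTT
  F.FTT
  TFFTT
  .F.FT
  TT.TT
  TTTT.
Step 2: 8 trees catch fire, 7 burn out
  F.FTT
  ...FT
  F..FT
  ....F
  TF.FT
  TTTT.
Step 3: 7 trees catch fire, 8 burn out
  ...FT
  ....F
  ....F
  .....
  F...F
  TFTF.
Step 4: 3 trees catch fire, 7 burn out
  ....F
  .....
  .....
  .....
  .....
  F.F..
Step 5: 0 trees catch fire, 3 burn out
  .....
  .....
  .....
  .....
  .....
  .....

.....
.....
.....
.....
.....
.....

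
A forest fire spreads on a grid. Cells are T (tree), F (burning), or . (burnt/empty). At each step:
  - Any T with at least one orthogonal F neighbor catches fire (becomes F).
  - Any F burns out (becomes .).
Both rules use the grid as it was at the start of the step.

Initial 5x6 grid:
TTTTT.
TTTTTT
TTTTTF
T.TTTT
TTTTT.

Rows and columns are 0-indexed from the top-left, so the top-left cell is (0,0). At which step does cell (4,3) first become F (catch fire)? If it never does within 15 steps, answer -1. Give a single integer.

Step 1: cell (4,3)='T' (+3 fires, +1 burnt)
Step 2: cell (4,3)='T' (+3 fires, +3 burnt)
Step 3: cell (4,3)='T' (+5 fires, +3 burnt)
Step 4: cell (4,3)='F' (+5 fires, +5 burnt)
  -> target ignites at step 4
Step 5: cell (4,3)='.' (+4 fires, +5 burnt)
Step 6: cell (4,3)='.' (+4 fires, +4 burnt)
Step 7: cell (4,3)='.' (+2 fires, +4 burnt)
Step 8: cell (4,3)='.' (+0 fires, +2 burnt)
  fire out at step 8

4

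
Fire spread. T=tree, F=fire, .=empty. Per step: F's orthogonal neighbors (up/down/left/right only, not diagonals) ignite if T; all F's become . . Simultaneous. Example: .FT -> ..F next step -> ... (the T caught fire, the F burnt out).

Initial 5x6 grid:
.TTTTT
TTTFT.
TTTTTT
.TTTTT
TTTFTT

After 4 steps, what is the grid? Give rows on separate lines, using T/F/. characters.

Step 1: 7 trees catch fire, 2 burn out
  .TTFTT
  TTF.F.
  TTTFTT
  .TTFTT
  TTF.FT
Step 2: 9 trees catch fire, 7 burn out
  .TF.FT
  TF....
  TTF.FT
  .TF.FT
  TF...F
Step 3: 8 trees catch fire, 9 burn out
  .F...F
  F.....
  TF...F
  .F...F
  F.....
Step 4: 1 trees catch fire, 8 burn out
  ......
  ......
  F.....
  ......
  ......

......
......
F.....
......
......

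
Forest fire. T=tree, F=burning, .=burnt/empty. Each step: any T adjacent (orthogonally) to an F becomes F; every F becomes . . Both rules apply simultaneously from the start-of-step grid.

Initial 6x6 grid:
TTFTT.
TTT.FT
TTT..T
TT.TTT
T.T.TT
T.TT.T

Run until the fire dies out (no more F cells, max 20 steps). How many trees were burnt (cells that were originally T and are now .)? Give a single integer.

Step 1: +5 fires, +2 burnt (F count now 5)
Step 2: +4 fires, +5 burnt (F count now 4)
Step 3: +3 fires, +4 burnt (F count now 3)
Step 4: +4 fires, +3 burnt (F count now 4)
Step 5: +4 fires, +4 burnt (F count now 4)
Step 6: +1 fires, +4 burnt (F count now 1)
Step 7: +1 fires, +1 burnt (F count now 1)
Step 8: +0 fires, +1 burnt (F count now 0)
Fire out after step 8
Initially T: 25, now '.': 33
Total burnt (originally-T cells now '.'): 22

Answer: 22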